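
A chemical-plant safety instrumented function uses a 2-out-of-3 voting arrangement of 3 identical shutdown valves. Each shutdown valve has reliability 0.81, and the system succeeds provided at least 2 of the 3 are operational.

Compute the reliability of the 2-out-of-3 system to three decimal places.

R = Σ_{i=2}^{3} C(3,i) p^i (1−p)^{3−i} with p = 0.81
C(3,2)·0.81^2·0.19^1 = 0.37398
C(3,3)·0.81^3·0.19^0 = 0.53144
Sum = 0.905

0.905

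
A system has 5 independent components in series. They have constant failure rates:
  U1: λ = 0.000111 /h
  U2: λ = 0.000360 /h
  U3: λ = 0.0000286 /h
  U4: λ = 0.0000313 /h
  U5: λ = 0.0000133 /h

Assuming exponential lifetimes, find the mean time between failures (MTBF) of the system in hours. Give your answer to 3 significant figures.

1840

Series of exponential components: λ_sys = Σ λ_i
λ_sys = 0.000111 + 0.000360 + 0.0000286 + 0.0000313 + 0.0000133 = 5.4420e-04 /h
MTBF = 1 / λ_sys = 1840 h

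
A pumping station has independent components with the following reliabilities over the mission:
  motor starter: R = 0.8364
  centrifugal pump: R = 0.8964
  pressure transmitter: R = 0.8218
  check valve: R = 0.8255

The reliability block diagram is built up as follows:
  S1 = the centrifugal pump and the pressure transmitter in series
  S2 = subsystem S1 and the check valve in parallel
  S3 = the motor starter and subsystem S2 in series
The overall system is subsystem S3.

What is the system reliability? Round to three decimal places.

0.798

Series (centrifugal pump and pressure transmitter): 0.89640 × 0.82180 = 0.73666
Parallel ([0.73666] and check valve): 1 − (1 − 0.73666)(1 − 0.82550) = 0.95405
Series (motor starter and [0.95405]): 0.83640 × 0.95405 = 0.798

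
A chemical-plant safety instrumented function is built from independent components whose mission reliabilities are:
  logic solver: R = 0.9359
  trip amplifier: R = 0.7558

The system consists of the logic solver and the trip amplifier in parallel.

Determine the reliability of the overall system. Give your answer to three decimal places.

0.984

Parallel (logic solver and trip amplifier): 1 − (1 − 0.93590)(1 − 0.75580) = 0.984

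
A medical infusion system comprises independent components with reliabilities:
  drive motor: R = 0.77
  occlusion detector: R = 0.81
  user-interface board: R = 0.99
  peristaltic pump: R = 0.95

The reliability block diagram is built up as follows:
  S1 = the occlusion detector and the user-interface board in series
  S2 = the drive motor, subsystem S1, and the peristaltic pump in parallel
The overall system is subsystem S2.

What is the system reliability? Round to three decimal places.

0.998

Series (occlusion detector and user-interface board): 0.81000 × 0.99000 = 0.80190
Parallel (drive motor, [0.80190], and peristaltic pump): 1 − (1 − 0.77000)(1 − 0.80190)(1 − 0.95000) = 0.998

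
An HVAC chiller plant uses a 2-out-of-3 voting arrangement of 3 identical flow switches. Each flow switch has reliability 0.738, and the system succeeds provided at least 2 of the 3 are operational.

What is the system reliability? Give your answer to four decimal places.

0.8300

R = Σ_{i=2}^{3} C(3,i) p^i (1−p)^{3−i} with p = 0.738
C(3,2)·0.738^2·0.262^1 = 0.428090
C(3,3)·0.738^3·0.262^0 = 0.401947
Sum = 0.8300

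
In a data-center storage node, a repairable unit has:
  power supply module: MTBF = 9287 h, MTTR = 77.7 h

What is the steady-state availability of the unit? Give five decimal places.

0.99170

A(power supply module) = MTBF/(MTBF+MTTR) = 9287/(9287+77.7) = 0.99170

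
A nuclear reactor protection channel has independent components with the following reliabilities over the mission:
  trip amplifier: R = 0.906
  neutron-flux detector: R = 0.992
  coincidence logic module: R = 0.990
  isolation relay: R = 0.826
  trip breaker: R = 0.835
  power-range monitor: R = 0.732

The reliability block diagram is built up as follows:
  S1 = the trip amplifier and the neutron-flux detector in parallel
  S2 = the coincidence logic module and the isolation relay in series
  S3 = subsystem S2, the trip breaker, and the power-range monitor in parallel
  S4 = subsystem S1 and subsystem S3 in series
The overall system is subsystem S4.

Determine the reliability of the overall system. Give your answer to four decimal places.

0.9912

Parallel (trip amplifier and neutron-flux detector): 1 − (1 − 0.906000)(1 − 0.992000) = 0.999248
Series (coincidence logic module and isolation relay): 0.990000 × 0.826000 = 0.817740
Parallel ([0.817740], trip breaker, and power-range monitor): 1 − (1 − 0.817740)(1 − 0.835000)(1 − 0.732000) = 0.991940
Series ([0.999248] and [0.991940]): 0.999248 × 0.991940 = 0.9912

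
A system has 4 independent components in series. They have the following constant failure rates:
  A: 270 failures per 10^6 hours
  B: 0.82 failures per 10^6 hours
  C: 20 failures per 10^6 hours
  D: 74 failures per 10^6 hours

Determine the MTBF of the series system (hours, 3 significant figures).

Series of exponential components: λ_sys = Σ λ_i
λ_sys = 0.00027 + 0.00000082 + 0.000020 + 0.000074 = 3.6482e-04 /h
MTBF = 1 / λ_sys = 2740 h

2740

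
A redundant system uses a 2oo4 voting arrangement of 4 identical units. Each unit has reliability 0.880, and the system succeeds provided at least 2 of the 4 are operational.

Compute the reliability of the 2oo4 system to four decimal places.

R = Σ_{i=2}^{4} C(4,i) p^i (1−p)^{4−i} with p = 0.880
C(4,2)·0.880^2·0.120^2 = 0.066908
C(4,3)·0.880^3·0.120^1 = 0.327107
C(4,4)·0.880^4·0.120^0 = 0.599695
Sum = 0.9937

0.9937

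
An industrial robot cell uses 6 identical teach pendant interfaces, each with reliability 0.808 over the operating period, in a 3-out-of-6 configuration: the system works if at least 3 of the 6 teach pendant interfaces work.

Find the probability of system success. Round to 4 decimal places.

0.9854

R = Σ_{i=3}^{6} C(6,i) p^i (1−p)^{6−i} with p = 0.808
C(6,3)·0.808^3·0.192^3 = 0.074674
C(6,4)·0.808^4·0.192^2 = 0.235689
C(6,5)·0.808^5·0.192^1 = 0.396743
C(6,6)·0.808^6·0.192^0 = 0.278271
Sum = 0.9854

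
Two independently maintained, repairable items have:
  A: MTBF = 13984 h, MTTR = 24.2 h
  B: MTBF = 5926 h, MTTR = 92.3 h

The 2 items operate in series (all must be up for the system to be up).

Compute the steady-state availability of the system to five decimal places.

0.98296

A(A) = MTBF/(MTBF+MTTR) = 13984/(13984+24.2) = 0.998272
A(B) = MTBF/(MTBF+MTTR) = 5926/(5926+92.3) = 0.984663
Series availability: 0.998272 × 0.984663 = 0.98296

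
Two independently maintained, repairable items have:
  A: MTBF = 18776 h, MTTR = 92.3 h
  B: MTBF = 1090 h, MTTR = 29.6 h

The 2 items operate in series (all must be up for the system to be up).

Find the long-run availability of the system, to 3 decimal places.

A(A) = MTBF/(MTBF+MTTR) = 18776/(18776+92.3) = 0.995108
A(B) = MTBF/(MTBF+MTTR) = 1090/(1090+29.6) = 0.973562
Series availability: 0.995108 × 0.973562 = 0.969

0.969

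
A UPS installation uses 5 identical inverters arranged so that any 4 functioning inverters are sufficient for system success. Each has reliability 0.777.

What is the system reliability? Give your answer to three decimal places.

0.690

R = Σ_{i=4}^{5} C(5,i) p^i (1−p)^{5−i} with p = 0.777
C(5,4)·0.777^4·0.223^1 = 0.40640
C(5,5)·0.777^5·0.223^0 = 0.28321
Sum = 0.690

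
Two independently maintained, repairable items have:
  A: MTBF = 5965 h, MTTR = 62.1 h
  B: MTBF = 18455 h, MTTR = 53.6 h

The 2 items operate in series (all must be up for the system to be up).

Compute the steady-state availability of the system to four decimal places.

0.9868

A(A) = MTBF/(MTBF+MTTR) = 5965/(5965+62.1) = 0.989697
A(B) = MTBF/(MTBF+MTTR) = 18455/(18455+53.6) = 0.997104
Series availability: 0.989697 × 0.997104 = 0.9868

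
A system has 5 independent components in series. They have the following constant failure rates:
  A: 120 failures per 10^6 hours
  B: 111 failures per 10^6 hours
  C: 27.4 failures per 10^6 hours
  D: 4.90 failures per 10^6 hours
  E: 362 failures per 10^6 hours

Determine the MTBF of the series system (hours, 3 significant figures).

1600

Series of exponential components: λ_sys = Σ λ_i
λ_sys = 0.000120 + 0.000111 + 0.0000274 + 0.00000490 + 0.000362 = 6.2530e-04 /h
MTBF = 1 / λ_sys = 1600 h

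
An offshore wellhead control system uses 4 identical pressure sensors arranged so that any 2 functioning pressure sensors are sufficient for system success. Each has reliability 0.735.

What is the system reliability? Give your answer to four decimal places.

0.9404

R = Σ_{i=2}^{4} C(4,i) p^i (1−p)^{4−i} with p = 0.735
C(4,2)·0.735^2·0.265^2 = 0.227624
C(4,3)·0.735^3·0.265^1 = 0.420889
C(4,4)·0.735^4·0.265^0 = 0.291843
Sum = 0.9404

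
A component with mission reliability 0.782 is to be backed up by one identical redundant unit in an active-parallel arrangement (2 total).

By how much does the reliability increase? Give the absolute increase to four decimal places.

0.1705

R_before = 0.782
R_after = 1 − (1 − 0.782)^2 = 0.9525
ΔR = 0.9525 − 0.782 = 0.1705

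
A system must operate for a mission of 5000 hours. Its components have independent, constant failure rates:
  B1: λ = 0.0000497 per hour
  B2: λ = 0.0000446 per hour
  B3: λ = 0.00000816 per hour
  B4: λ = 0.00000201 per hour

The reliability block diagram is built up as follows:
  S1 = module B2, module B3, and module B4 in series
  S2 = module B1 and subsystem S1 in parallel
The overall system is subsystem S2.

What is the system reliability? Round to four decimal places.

0.9473

R(B1) = exp(−0.0000497 × 5000) = 0.779970
R(B2) = exp(−0.0000446 × 5000) = 0.800115
R(B3) = exp(−0.00000816 × 5000) = 0.960021
R(B4) = exp(−0.00000201 × 5000) = 0.990000
Series (B2, B3, and B4): 0.800115 × 0.960021 × 0.990000 = 0.760446
Parallel (B1 and [0.760446]): 1 − (1 − 0.779970)(1 − 0.760446) = 0.9473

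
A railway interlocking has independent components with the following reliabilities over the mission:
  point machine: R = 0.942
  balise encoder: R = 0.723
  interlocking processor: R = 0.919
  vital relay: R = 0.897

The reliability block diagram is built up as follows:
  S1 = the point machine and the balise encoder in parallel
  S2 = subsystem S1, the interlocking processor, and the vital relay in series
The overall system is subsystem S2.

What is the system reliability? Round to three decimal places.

Parallel (point machine and balise encoder): 1 − (1 − 0.94200)(1 − 0.72300) = 0.98393
Series ([0.98393], interlocking processor, and vital relay): 0.98393 × 0.91900 × 0.89700 = 0.811

0.811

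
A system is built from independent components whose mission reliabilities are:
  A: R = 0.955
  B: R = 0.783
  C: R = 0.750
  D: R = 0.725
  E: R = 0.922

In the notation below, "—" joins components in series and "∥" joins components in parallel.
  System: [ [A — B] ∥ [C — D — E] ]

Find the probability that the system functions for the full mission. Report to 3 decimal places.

0.874

Series (A and B): 0.95500 × 0.78300 = 0.74777
Series (C, D, and E): 0.75000 × 0.72500 × 0.92200 = 0.50134
Parallel ([0.74777] and [0.50134]): 1 − (1 − 0.74777)(1 − 0.50134) = 0.874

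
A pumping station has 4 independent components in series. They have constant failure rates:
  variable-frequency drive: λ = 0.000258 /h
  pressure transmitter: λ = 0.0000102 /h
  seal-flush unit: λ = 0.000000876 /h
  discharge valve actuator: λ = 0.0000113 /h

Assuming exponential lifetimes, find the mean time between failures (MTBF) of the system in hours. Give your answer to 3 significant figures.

3570

Series of exponential components: λ_sys = Σ λ_i
λ_sys = 0.000258 + 0.0000102 + 0.000000876 + 0.0000113 = 2.8038e-04 /h
MTBF = 1 / λ_sys = 3570 h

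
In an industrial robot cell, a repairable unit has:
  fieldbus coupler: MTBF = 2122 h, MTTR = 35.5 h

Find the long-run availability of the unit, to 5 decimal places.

0.98355

A(fieldbus coupler) = MTBF/(MTBF+MTTR) = 2122/(2122+35.5) = 0.98355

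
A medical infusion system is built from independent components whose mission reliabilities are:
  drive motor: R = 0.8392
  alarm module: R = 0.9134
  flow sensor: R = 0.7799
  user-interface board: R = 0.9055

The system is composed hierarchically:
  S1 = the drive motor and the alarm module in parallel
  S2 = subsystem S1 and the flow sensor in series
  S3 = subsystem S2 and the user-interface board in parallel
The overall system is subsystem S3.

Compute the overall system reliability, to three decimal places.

Parallel (drive motor and alarm module): 1 − (1 − 0.83920)(1 − 0.91340) = 0.98607
Series ([0.98607] and flow sensor): 0.98607 × 0.77990 = 0.76904
Parallel ([0.76904] and user-interface board): 1 − (1 − 0.76904)(1 − 0.90550) = 0.978

0.978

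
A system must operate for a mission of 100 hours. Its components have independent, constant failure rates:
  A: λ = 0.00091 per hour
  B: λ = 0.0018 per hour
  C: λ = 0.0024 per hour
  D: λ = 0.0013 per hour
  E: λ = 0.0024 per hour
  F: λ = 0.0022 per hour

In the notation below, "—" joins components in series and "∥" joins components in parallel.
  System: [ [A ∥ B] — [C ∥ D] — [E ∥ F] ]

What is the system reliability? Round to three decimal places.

0.920

R(A) = exp(−0.00091 × 100) = 0.91302
R(B) = exp(−0.0018 × 100) = 0.83527
R(C) = exp(−0.0024 × 100) = 0.78663
R(D) = exp(−0.0013 × 100) = 0.87810
R(E) = exp(−0.0024 × 100) = 0.78663
R(F) = exp(−0.0022 × 100) = 0.80252
Parallel (A and B): 1 − (1 − 0.91302)(1 − 0.83527) = 0.98567
Parallel (C and D): 1 − (1 − 0.78663)(1 − 0.87810) = 0.97399
Parallel (E and F): 1 − (1 − 0.78663)(1 − 0.80252) = 0.95786
Series ([0.98567], [0.97399], and [0.95786]): 0.98567 × 0.97399 × 0.95786 = 0.920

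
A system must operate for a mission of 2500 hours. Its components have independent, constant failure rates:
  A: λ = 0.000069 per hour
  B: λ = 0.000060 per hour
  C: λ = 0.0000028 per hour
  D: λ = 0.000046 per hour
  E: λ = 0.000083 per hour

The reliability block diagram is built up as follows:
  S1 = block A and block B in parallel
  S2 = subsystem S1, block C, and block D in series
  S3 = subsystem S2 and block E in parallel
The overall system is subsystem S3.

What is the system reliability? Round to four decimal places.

0.9748

R(A) = exp(−0.000069 × 2500) = 0.841558
R(B) = exp(−0.000060 × 2500) = 0.860708
R(C) = exp(−0.0000028 × 2500) = 0.993024
R(D) = exp(−0.000046 × 2500) = 0.891366
R(E) = exp(−0.000083 × 2500) = 0.812613
Parallel (A and B): 1 − (1 − 0.841558)(1 − 0.860708) = 0.977930
Series ([0.977930], C, and D): 0.977930 × 0.993024 × 0.891366 = 0.865613
Parallel ([0.865613] and E): 1 − (1 − 0.865613)(1 − 0.812613) = 0.9748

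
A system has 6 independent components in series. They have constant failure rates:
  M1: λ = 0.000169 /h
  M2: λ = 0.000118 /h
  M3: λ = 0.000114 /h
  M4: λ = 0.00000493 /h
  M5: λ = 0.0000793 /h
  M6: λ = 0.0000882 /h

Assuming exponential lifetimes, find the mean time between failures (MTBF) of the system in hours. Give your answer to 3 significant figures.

Series of exponential components: λ_sys = Σ λ_i
λ_sys = 0.000169 + 0.000118 + 0.000114 + 0.00000493 + 0.0000793 + 0.0000882 = 5.7343e-04 /h
MTBF = 1 / λ_sys = 1740 h

1740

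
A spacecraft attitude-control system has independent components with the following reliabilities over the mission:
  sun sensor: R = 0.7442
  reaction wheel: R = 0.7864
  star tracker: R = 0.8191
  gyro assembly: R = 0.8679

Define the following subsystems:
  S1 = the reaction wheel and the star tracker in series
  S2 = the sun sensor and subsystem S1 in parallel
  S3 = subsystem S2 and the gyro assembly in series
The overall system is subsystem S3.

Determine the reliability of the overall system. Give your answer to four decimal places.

Series (reaction wheel and star tracker): 0.786400 × 0.819100 = 0.644140
Parallel (sun sensor and [0.644140]): 1 − (1 − 0.744200)(1 − 0.644140) = 0.908971
Series ([0.908971] and gyro assembly): 0.908971 × 0.867900 = 0.7889

0.7889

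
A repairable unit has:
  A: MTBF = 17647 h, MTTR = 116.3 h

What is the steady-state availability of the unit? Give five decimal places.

0.99345

A(A) = MTBF/(MTBF+MTTR) = 17647/(17647+116.3) = 0.99345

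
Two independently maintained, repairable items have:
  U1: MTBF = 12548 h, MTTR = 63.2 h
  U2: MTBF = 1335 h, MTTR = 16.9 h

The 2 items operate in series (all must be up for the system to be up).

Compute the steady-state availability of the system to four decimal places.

A(U1) = MTBF/(MTBF+MTTR) = 12548/(12548+63.2) = 0.994989
A(U2) = MTBF/(MTBF+MTTR) = 1335/(1335+16.9) = 0.987499
Series availability: 0.994989 × 0.987499 = 0.9826

0.9826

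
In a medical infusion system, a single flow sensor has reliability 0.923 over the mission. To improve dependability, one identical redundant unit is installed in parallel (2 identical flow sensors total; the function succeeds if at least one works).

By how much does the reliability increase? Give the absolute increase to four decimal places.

R_before = 0.923
R_after = 1 − (1 − 0.923)^2 = 0.9941
ΔR = 0.9941 − 0.923 = 0.0711

0.0711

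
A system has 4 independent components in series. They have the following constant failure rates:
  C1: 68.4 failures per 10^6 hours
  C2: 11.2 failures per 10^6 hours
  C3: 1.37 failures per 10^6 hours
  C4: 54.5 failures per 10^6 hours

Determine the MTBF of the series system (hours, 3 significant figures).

7380

Series of exponential components: λ_sys = Σ λ_i
λ_sys = 0.0000684 + 0.0000112 + 0.00000137 + 0.0000545 = 1.3547e-04 /h
MTBF = 1 / λ_sys = 7380 h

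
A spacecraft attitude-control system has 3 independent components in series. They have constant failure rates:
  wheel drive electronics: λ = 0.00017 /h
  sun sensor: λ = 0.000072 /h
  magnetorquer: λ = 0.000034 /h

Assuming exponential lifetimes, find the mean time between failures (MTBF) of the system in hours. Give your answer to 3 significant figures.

Series of exponential components: λ_sys = Σ λ_i
λ_sys = 0.00017 + 0.000072 + 0.000034 = 2.7600e-04 /h
MTBF = 1 / λ_sys = 3620 h

3620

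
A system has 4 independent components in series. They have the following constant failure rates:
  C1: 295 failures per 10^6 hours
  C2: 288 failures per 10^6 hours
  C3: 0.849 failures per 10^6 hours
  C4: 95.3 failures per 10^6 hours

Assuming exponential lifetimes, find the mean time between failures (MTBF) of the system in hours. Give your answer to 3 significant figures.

Series of exponential components: λ_sys = Σ λ_i
λ_sys = 0.000295 + 0.000288 + 0.000000849 + 0.0000953 = 6.7915e-04 /h
MTBF = 1 / λ_sys = 1470 h

1470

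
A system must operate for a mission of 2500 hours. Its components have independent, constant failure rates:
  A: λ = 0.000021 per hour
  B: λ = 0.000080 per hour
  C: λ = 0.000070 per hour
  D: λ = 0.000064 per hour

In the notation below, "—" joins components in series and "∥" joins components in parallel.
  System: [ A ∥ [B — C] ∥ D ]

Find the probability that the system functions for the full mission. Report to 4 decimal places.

R(A) = exp(−0.000021 × 2500) = 0.948854
R(B) = exp(−0.000080 × 2500) = 0.818731
R(C) = exp(−0.000070 × 2500) = 0.839457
R(D) = exp(−0.000064 × 2500) = 0.852144
Series (B and C): 0.818731 × 0.839457 = 0.687289
Parallel (A, [0.687289], and D): 1 − (1 − 0.948854)(1 − 0.687289)(1 − 0.852144) = 0.9976

0.9976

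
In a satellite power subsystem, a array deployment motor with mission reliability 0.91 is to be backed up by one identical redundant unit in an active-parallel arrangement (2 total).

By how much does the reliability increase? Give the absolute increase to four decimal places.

R_before = 0.91
R_after = 1 − (1 − 0.91)^2 = 0.9919
ΔR = 0.9919 − 0.91 = 0.0819

0.0819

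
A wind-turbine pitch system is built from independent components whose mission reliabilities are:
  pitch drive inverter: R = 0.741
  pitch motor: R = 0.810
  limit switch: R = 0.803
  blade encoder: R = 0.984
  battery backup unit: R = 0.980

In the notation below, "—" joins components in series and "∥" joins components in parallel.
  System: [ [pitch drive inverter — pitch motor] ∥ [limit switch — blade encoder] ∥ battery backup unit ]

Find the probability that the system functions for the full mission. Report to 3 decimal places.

0.998

Series (pitch drive inverter and pitch motor): 0.74100 × 0.81000 = 0.60021
Series (limit switch and blade encoder): 0.80300 × 0.98400 = 0.79015
Parallel ([0.60021], [0.79015], and battery backup unit): 1 − (1 − 0.60021)(1 − 0.79015)(1 − 0.98000) = 0.998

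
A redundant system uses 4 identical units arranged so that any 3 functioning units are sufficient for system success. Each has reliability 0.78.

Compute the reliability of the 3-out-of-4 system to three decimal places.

R = Σ_{i=3}^{4} C(4,i) p^i (1−p)^{4−i} with p = 0.78
C(4,3)·0.78^3·0.22^1 = 0.41761
C(4,4)·0.78^4·0.22^0 = 0.37015
Sum = 0.788

0.788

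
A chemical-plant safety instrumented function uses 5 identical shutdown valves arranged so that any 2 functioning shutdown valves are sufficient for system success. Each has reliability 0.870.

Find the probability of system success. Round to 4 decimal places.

R = Σ_{i=2}^{5} C(5,i) p^i (1−p)^{5−i} with p = 0.870
C(5,2)·0.870^2·0.130^3 = 0.016629
C(5,3)·0.870^3·0.130^2 = 0.111287
C(5,4)·0.870^4·0.130^1 = 0.372383
C(5,5)·0.870^5·0.130^0 = 0.498421
Sum = 0.9987

0.9987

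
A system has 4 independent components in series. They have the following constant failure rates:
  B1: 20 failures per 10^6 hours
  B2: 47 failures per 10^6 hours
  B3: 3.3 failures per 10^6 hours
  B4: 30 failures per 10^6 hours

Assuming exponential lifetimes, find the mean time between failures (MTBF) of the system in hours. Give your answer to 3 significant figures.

9970

Series of exponential components: λ_sys = Σ λ_i
λ_sys = 0.000020 + 0.000047 + 0.0000033 + 0.000030 = 1.0030e-04 /h
MTBF = 1 / λ_sys = 9970 h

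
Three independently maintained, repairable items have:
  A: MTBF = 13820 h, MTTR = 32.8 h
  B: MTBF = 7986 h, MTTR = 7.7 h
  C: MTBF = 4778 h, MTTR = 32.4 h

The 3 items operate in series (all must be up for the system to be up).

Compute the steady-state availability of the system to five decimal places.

0.98996

A(A) = MTBF/(MTBF+MTTR) = 13820/(13820+32.8) = 0.997632
A(B) = MTBF/(MTBF+MTTR) = 7986/(7986+7.7) = 0.999037
A(C) = MTBF/(MTBF+MTTR) = 4778/(4778+32.4) = 0.993265
Series availability: 0.997632 × 0.999037 × 0.993265 = 0.98996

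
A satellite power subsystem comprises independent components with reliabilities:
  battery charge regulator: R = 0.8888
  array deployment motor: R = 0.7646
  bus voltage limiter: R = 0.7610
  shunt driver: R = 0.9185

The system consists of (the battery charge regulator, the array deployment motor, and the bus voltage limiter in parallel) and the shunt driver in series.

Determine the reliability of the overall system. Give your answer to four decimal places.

Parallel (battery charge regulator, array deployment motor, and bus voltage limiter): 1 − (1 − 0.888800)(1 − 0.764600)(1 − 0.761000) = 0.993744
Series ([0.993744] and shunt driver): 0.993744 × 0.918500 = 0.9128

0.9128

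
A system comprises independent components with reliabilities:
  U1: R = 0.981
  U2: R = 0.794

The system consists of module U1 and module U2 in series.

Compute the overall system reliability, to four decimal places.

Series (U1 and U2): 0.981000 × 0.794000 = 0.7789

0.7789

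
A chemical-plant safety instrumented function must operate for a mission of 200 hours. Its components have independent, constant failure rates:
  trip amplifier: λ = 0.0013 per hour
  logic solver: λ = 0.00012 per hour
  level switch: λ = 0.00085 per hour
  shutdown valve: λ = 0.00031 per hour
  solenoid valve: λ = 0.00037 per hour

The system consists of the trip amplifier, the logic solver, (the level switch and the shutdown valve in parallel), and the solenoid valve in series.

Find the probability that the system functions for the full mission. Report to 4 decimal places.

0.6925

R(trip amplifier) = exp(−0.0013 × 200) = 0.771052
R(logic solver) = exp(−0.00012 × 200) = 0.976286
R(level switch) = exp(−0.00085 × 200) = 0.843665
R(shutdown valve) = exp(−0.00031 × 200) = 0.939883
R(solenoid valve) = exp(−0.00037 × 200) = 0.928672
Parallel (level switch and shutdown valve): 1 − (1 − 0.843665)(1 − 0.939883) = 0.990602
Series (trip amplifier, logic solver, [0.990602], and solenoid valve): 0.771052 × 0.976286 × 0.990602 × 0.928672 = 0.6925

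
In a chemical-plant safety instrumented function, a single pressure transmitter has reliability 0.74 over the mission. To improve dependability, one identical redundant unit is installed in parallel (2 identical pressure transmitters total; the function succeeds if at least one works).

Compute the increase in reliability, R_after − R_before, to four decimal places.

0.1924

R_before = 0.74
R_after = 1 − (1 − 0.74)^2 = 0.9324
ΔR = 0.9324 − 0.74 = 0.1924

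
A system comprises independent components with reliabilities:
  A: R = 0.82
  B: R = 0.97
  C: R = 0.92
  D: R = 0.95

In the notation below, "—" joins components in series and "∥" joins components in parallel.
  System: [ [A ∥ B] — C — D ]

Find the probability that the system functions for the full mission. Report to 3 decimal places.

Parallel (A and B): 1 − (1 − 0.82000)(1 − 0.97000) = 0.99460
Series ([0.99460], C, and D): 0.99460 × 0.92000 × 0.95000 = 0.869

0.869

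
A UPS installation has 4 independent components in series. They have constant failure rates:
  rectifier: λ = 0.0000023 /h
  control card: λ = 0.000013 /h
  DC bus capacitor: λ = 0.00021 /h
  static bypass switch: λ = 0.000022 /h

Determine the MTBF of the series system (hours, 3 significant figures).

Series of exponential components: λ_sys = Σ λ_i
λ_sys = 0.0000023 + 0.000013 + 0.00021 + 0.000022 = 2.4730e-04 /h
MTBF = 1 / λ_sys = 4040 h

4040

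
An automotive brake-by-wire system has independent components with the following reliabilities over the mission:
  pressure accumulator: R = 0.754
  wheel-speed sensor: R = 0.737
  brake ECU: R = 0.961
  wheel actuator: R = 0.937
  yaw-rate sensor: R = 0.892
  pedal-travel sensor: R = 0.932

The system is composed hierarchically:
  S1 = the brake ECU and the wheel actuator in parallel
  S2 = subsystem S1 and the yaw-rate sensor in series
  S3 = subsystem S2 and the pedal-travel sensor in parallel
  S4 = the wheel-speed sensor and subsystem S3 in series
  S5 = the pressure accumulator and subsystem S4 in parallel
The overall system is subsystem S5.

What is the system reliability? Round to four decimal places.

Parallel (brake ECU and wheel actuator): 1 − (1 − 0.961000)(1 − 0.937000) = 0.997543
Series ([0.997543] and yaw-rate sensor): 0.997543 × 0.892000 = 0.889808
Parallel ([0.889808] and pedal-travel sensor): 1 − (1 − 0.889808)(1 − 0.932000) = 0.992507
Series (wheel-speed sensor and [0.992507]): 0.737000 × 0.992507 = 0.731478
Parallel (pressure accumulator and [0.731478]): 1 − (1 − 0.754000)(1 − 0.731478) = 0.9339

0.9339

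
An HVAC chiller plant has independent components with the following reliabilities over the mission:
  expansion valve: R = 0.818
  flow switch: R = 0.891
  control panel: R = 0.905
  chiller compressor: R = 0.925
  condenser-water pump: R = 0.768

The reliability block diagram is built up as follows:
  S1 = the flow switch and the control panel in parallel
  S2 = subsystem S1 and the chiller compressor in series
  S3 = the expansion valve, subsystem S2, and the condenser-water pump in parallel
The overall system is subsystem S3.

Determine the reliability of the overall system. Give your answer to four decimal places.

Parallel (flow switch and control panel): 1 − (1 − 0.891000)(1 − 0.905000) = 0.989645
Series ([0.989645] and chiller compressor): 0.989645 × 0.925000 = 0.915422
Parallel (expansion valve, [0.915422], and condenser-water pump): 1 − (1 − 0.818000)(1 − 0.915422)(1 − 0.768000) = 0.9964

0.9964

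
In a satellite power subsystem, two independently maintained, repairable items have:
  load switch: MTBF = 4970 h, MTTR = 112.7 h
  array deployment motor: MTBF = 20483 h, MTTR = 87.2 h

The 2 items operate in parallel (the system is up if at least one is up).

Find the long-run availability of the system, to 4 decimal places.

0.9999

A(load switch) = MTBF/(MTBF+MTTR) = 4970/(4970+112.7) = 0.977827
A(array deployment motor) = MTBF/(MTBF+MTTR) = 20483/(20483+87.2) = 0.995761
Parallel availability: 1 − (1 − 0.977827)(1 − 0.995761) = 0.9999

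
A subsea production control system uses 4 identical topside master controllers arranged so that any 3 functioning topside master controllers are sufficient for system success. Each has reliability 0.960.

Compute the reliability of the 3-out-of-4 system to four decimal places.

R = Σ_{i=3}^{4} C(4,i) p^i (1−p)^{4−i} with p = 0.960
C(4,3)·0.960^3·0.040^1 = 0.141558
C(4,4)·0.960^4·0.040^0 = 0.849347
Sum = 0.9909

0.9909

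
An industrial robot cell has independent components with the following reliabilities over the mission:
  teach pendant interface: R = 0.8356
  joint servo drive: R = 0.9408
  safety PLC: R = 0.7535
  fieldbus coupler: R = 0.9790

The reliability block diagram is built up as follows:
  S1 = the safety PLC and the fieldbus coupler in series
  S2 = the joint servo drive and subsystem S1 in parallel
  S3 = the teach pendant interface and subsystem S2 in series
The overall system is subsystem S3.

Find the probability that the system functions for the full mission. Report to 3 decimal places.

0.823

Series (safety PLC and fieldbus coupler): 0.75350 × 0.97900 = 0.73768
Parallel (joint servo drive and [0.73768]): 1 − (1 − 0.94080)(1 − 0.73768) = 0.98447
Series (teach pendant interface and [0.98447]): 0.83560 × 0.98447 = 0.823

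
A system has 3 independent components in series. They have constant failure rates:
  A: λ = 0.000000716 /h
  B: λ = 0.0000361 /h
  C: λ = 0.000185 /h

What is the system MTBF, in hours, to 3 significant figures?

4510

Series of exponential components: λ_sys = Σ λ_i
λ_sys = 0.000000716 + 0.0000361 + 0.000185 = 2.2182e-04 /h
MTBF = 1 / λ_sys = 4510 h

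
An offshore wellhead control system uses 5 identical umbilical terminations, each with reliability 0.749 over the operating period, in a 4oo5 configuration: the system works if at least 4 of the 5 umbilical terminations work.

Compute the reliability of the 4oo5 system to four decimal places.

R = Σ_{i=4}^{5} C(5,i) p^i (1−p)^{5−i} with p = 0.749
C(5,4)·0.749^4·0.251^1 = 0.394976
C(5,5)·0.749^5·0.251^0 = 0.235727
Sum = 0.6307

0.6307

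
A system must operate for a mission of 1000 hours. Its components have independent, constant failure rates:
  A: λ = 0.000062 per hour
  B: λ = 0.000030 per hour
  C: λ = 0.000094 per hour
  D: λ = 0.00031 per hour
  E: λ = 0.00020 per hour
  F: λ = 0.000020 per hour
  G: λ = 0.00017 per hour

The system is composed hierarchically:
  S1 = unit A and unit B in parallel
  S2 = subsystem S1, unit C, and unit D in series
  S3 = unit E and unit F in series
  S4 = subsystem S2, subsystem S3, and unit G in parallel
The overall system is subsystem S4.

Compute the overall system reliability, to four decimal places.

R(A) = exp(−0.000062 × 1000) = 0.939883
R(B) = exp(−0.000030 × 1000) = 0.970446
R(C) = exp(−0.000094 × 1000) = 0.910283
R(D) = exp(−0.00031 × 1000) = 0.733447
R(E) = exp(−0.00020 × 1000) = 0.818731
R(F) = exp(−0.000020 × 1000) = 0.980199
R(G) = exp(−0.00017 × 1000) = 0.843665
Parallel (A and B): 1 − (1 − 0.939883)(1 − 0.970446) = 0.998223
Series ([0.998223], C, and D): 0.998223 × 0.910283 × 0.733447 = 0.666458
Series (E and F): 0.818731 × 0.980199 = 0.802519
Parallel ([0.666458], [0.802519], and G): 1 − (1 − 0.666458)(1 − 0.802519)(1 − 0.843665) = 0.9897

0.9897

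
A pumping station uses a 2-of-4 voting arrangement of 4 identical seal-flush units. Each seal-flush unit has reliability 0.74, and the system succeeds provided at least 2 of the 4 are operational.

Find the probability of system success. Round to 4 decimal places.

R = Σ_{i=2}^{4} C(4,i) p^i (1−p)^{4−i} with p = 0.74
C(4,2)·0.74^2·0.26^2 = 0.222107
C(4,3)·0.74^3·0.26^1 = 0.421433
C(4,4)·0.74^4·0.26^0 = 0.299866
Sum = 0.9434

0.9434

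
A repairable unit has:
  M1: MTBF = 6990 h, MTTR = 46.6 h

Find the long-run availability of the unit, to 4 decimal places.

0.9934

A(M1) = MTBF/(MTBF+MTTR) = 6990/(6990+46.6) = 0.9934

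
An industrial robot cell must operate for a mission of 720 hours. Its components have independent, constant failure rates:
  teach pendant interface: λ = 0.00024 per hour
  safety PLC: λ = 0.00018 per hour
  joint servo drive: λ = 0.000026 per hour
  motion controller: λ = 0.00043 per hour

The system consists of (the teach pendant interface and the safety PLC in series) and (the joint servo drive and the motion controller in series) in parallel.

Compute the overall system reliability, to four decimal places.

R(teach pendant interface) = exp(−0.00024 × 720) = 0.841306
R(safety PLC) = exp(−0.00018 × 720) = 0.878447
R(joint servo drive) = exp(−0.000026 × 720) = 0.981454
R(motion controller) = exp(−0.00043 × 720) = 0.733740
Series (teach pendant interface and safety PLC): 0.841306 × 0.878447 = 0.739043
Series (joint servo drive and motion controller): 0.981454 × 0.733740 = 0.720132
Parallel ([0.739043] and [0.720132]): 1 − (1 − 0.739043)(1 − 0.720132) = 0.9270

0.9270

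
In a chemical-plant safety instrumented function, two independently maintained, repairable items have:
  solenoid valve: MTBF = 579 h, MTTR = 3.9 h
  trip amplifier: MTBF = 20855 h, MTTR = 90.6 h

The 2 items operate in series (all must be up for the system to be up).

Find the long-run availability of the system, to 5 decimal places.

0.98901

A(solenoid valve) = MTBF/(MTBF+MTTR) = 579/(579+3.9) = 0.993309
A(trip amplifier) = MTBF/(MTBF+MTTR) = 20855/(20855+90.6) = 0.995675
Series availability: 0.993309 × 0.995675 = 0.98901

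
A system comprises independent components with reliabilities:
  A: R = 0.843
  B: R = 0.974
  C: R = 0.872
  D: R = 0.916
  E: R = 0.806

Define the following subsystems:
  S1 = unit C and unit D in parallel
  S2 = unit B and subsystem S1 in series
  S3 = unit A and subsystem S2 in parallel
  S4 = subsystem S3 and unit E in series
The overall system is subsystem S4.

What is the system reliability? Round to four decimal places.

Parallel (C and D): 1 − (1 − 0.872000)(1 − 0.916000) = 0.989248
Series (B and [0.989248]): 0.974000 × 0.989248 = 0.963528
Parallel (A and [0.963528]): 1 − (1 − 0.843000)(1 − 0.963528) = 0.994274
Series ([0.994274] and E): 0.994274 × 0.806000 = 0.8014

0.8014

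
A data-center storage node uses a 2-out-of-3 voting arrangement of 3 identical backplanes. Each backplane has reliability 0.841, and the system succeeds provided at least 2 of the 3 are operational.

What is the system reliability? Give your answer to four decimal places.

0.9322

R = Σ_{i=2}^{3} C(3,i) p^i (1−p)^{3−i} with p = 0.841
C(3,2)·0.841^2·0.159^1 = 0.337373
C(3,3)·0.841^3·0.159^0 = 0.594823
Sum = 0.9322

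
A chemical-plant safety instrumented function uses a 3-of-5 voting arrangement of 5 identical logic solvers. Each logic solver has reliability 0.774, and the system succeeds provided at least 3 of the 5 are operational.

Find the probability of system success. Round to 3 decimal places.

R = Σ_{i=3}^{5} C(5,i) p^i (1−p)^{5−i} with p = 0.774
C(5,3)·0.774^3·0.226^2 = 0.23683
C(5,4)·0.774^4·0.226^1 = 0.40555
C(5,5)·0.774^5·0.226^0 = 0.27778
Sum = 0.920

0.920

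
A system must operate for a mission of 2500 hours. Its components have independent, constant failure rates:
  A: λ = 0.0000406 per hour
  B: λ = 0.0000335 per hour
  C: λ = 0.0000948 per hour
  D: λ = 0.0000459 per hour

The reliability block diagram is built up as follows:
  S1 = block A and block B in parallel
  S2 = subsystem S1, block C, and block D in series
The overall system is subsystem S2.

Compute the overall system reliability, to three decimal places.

0.698

R(A) = exp(−0.0000406 × 2500) = 0.90348
R(B) = exp(−0.0000335 × 2500) = 0.91966
R(C) = exp(−0.0000948 × 2500) = 0.78899
R(D) = exp(−0.0000459 × 2500) = 0.89159
Parallel (A and B): 1 − (1 − 0.90348)(1 − 0.91966) = 0.99225
Series ([0.99225], C, and D): 0.99225 × 0.78899 × 0.89159 = 0.698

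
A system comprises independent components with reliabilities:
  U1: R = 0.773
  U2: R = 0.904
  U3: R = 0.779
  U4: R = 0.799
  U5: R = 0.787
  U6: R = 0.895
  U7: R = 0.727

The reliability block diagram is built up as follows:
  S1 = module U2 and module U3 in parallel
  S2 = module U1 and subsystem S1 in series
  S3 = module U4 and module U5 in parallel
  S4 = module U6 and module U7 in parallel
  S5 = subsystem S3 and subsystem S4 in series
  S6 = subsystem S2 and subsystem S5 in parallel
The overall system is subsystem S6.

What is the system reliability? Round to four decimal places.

Parallel (U2 and U3): 1 − (1 − 0.904000)(1 − 0.779000) = 0.978784
Series (U1 and [0.978784]): 0.773000 × 0.978784 = 0.756600
Parallel (U4 and U5): 1 − (1 − 0.799000)(1 − 0.787000) = 0.957187
Parallel (U6 and U7): 1 − (1 − 0.895000)(1 − 0.727000) = 0.971335
Series ([0.957187] and [0.971335]): 0.957187 × 0.971335 = 0.929749
Parallel ([0.756600] and [0.929749]): 1 − (1 − 0.756600)(1 − 0.929749) = 0.9829

0.9829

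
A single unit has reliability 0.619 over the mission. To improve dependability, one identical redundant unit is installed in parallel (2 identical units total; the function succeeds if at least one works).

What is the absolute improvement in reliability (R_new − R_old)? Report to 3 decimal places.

R_before = 0.619
R_after = 1 − (1 − 0.619)^2 = 0.855
ΔR = 0.855 − 0.619 = 0.236

0.236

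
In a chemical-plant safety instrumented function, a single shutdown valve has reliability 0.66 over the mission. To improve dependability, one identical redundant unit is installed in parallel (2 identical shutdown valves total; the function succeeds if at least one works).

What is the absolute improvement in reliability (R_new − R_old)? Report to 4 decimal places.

0.2244

R_before = 0.66
R_after = 1 − (1 − 0.66)^2 = 0.8844
ΔR = 0.8844 − 0.66 = 0.2244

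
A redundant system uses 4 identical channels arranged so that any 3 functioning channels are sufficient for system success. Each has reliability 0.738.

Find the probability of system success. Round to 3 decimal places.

R = Σ_{i=3}^{4} C(4,i) p^i (1−p)^{4−i} with p = 0.738
C(4,3)·0.738^3·0.262^1 = 0.42124
C(4,4)·0.738^4·0.262^0 = 0.29664
Sum = 0.718

0.718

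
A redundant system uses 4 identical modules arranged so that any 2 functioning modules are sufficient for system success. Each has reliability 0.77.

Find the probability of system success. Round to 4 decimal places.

R = Σ_{i=2}^{4} C(4,i) p^i (1−p)^{4−i} with p = 0.77
C(4,2)·0.77^2·0.23^2 = 0.188186
C(4,3)·0.77^3·0.23^1 = 0.420010
C(4,4)·0.77^4·0.23^0 = 0.351530
Sum = 0.9597

0.9597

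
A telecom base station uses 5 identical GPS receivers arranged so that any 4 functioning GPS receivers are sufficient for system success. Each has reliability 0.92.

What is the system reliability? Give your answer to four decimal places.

R = Σ_{i=4}^{5} C(5,i) p^i (1−p)^{5−i} with p = 0.92
C(5,4)·0.92^4·0.08^1 = 0.286557
C(5,5)·0.92^5·0.08^0 = 0.659082
Sum = 0.9456

0.9456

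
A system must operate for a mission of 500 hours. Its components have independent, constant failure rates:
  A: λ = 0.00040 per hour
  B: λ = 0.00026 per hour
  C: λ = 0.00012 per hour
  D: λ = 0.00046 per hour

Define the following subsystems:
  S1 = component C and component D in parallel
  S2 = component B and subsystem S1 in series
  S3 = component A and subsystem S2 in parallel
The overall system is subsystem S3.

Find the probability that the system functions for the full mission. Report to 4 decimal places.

R(A) = exp(−0.00040 × 500) = 0.818731
R(B) = exp(−0.00026 × 500) = 0.878095
R(C) = exp(−0.00012 × 500) = 0.941765
R(D) = exp(−0.00046 × 500) = 0.794534
Parallel (C and D): 1 − (1 − 0.941765)(1 − 0.794534) = 0.988035
Series (B and [0.988035]): 0.878095 × 0.988035 = 0.867589
Parallel (A and [0.867589]): 1 − (1 − 0.818731)(1 − 0.867589) = 0.9760

0.9760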